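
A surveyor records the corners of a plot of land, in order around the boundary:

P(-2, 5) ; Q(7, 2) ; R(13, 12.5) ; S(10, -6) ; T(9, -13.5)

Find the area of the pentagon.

121.75

Σ = (-39) + (61.5) + (-203) + (-81) + (18) = -243.5
Area = |Σ|/2 = 121.75.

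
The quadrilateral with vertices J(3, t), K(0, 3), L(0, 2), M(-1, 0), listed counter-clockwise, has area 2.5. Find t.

The doubled signed area Σ (x_i y_{i+1} − x_{i+1} y_i) is linear in t.
With t=0 it equals 11; the coefficient of t is -1 (from the two edges through J).
So -1·t + 11 = 2·2.5 = 5 ⇒ t = 6.

6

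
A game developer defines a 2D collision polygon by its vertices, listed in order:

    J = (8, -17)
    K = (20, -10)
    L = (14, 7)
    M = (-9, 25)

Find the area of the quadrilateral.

Apply the shoelace formula: 2A = Σ (x_i·y_{i+1} − x_{i+1}·y_i), indices taken mod 4.
Cross-terms: 260, 280, 413, -47  ⇒  Σ = 906
Area = |Σ|/2 = 453.

453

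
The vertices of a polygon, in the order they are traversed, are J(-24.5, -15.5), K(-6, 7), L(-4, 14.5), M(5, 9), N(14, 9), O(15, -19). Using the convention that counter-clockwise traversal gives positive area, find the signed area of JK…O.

-806

Apply the shoelace (surveyor's) formula: 2A = Σ (x_i·y_{i+1} − x_{i+1}·y_i), indices taken mod 6.
Cross-terms: -264.5, -59, -108.5, -81, -401, -698  ⇒  Σ = -1612
Signed area = Σ/2 = -806 (negative ⇒ clockwise traversal).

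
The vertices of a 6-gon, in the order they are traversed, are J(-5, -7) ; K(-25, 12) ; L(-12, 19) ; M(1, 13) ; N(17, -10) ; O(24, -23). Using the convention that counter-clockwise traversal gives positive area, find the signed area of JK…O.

J→K: (-5)(12) − (-25)(-7) = -235
K→L: (-25)(19) − (-12)(12) = -331
L→M: (-12)(13) − (1)(19) = -175
M→N: (1)(-10) − (17)(13) = -231
N→O: (17)(-23) − (24)(-10) = -151
O→J: (24)(-7) − (-5)(-23) = -283
Σ = -1406
Signed area = Σ/2 = -703 (negative ⇒ clockwise traversal).

-703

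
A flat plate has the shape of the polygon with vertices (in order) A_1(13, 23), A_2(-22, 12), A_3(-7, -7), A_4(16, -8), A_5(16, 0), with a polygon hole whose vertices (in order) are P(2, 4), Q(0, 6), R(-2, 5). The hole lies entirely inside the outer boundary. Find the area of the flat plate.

Outer boundary:
Apply the shoelace formula: 2A = Σ (x_i·y_{i+1} − x_{i+1}·y_i), indices taken mod 5.
Σ = (662) + (238) + (168) + (128) + (368) = 1564
Area = |Σ|/2 = 782.
Hole:
Apply the surveyor's formula: 2A = Σ (x_i·y_{i+1} − x_{i+1}·y_i), indices taken mod 3.
Σ = (12) + (12) + (-18) = 6
Area = |Σ|/2 = 3.
Net area = 782 − 3 = 779.

779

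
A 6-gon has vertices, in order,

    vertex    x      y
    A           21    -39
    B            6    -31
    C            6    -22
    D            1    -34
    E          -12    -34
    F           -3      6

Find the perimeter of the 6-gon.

144

|AB| = √((-15)² + (8)²) = √289 = 17
|BC| = √((0)² + (9)²) = √81 = 9
|CD| = √((-5)² + (-12)²) = √169 = 13
|DE| = √((-13)² + (0)²) = √169 = 13
|EF| = √((9)² + (40)²) = √1681 = 41
|FA| = √((24)² + (-45)²) = √2601 = 51
Perimeter = 17 + 9 + 13 + 13 + 41 + 51 = 144.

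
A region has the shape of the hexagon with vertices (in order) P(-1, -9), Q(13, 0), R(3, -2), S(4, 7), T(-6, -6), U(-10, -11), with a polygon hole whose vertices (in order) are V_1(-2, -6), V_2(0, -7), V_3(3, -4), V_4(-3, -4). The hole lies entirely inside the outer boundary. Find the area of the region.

101

Outer boundary:
Apply the surveyor's formula: 2A = Σ (x_i·y_{i+1} − x_{i+1}·y_i), indices taken mod 6.
P→Q: (-1)(0) − (13)(-9) = 117
Q→R: (13)(-2) − (3)(0) = -26
R→S: (3)(7) − (4)(-2) = 29
S→T: (4)(-6) − (-6)(7) = 18
T→U: (-6)(-11) − (-10)(-6) = 6
U→P: (-10)(-9) − (-1)(-11) = 79
Σ = 223
Area = |Σ|/2 = 111.5.
Hole:
V_1→V_2: (-2)(-7) − (0)(-6) = 14
V_2→V_3: (0)(-4) − (3)(-7) = 21
V_3→V_4: (3)(-4) − (-3)(-4) = -24
V_4→V_1: (-3)(-6) − (-2)(-4) = 10
Σ = 21
Area = |Σ|/2 = 10.5.
Net area = 111.5 − 10.5 = 101.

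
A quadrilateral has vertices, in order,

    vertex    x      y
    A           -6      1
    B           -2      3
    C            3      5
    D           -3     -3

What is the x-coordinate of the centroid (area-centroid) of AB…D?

-149/75

Apply the shoelace formula. First the cross-terms c_i = x_i·y_{i+1} − x_{i+1}·y_i:
  -16, -19, 6, -21  ⇒  2A = -50, A = -25.
Then Σ (x_i + x_{i+1})·c_i = 298, so x̄ = 298 / (6·(-25)) = -149/75.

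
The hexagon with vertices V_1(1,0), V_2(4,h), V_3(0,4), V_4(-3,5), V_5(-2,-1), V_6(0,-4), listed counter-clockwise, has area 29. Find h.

5

Write out the shoelace sum; only the two edges meeting at V_2 involve h:
2·Area = [(1·h − 4·0) + (4·4 − 0·h)] + 37
       = 1·h + 53 = 58
⇒ h = 5.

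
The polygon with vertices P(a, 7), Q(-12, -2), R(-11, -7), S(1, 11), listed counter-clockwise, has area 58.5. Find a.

-6

The doubled signed area Σ (x_i y_{i+1} − x_{i+1} y_i) is linear in a.
With a=0 it equals 39; the coefficient of a is -13 (from the two edges through P).
So -13·a + 39 = 2·58.5 = 117 ⇒ a = -6.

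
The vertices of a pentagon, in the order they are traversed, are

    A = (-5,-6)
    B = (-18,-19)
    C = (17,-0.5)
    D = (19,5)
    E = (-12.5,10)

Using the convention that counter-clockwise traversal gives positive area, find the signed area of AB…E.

395.5

Apply the shoelace (surveyor's) formula: 2A = Σ (x_i·y_{i+1} − x_{i+1}·y_i), indices taken mod 5.
A→B: (-5)(-19) − (-18)(-6) = -13
B→C: (-18)(-0.5) − (17)(-19) = 332
C→D: (17)(5) − (19)(-0.5) = 94.5
D→E: (19)(10) − (-12.5)(5) = 252.5
E→A: (-12.5)(-6) − (-5)(10) = 125
Σ = 791
Signed area = Σ/2 = 395.5 (positive ⇒ counter-clockwise traversal).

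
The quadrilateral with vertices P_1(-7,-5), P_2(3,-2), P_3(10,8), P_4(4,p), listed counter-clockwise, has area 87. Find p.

9

The doubled signed area Σ (x_i y_{i+1} − x_{i+1} y_i) is linear in p.
With p=0 it equals 21; the coefficient of p is 17 (from the two edges through P_4).
So 17·p + 21 = 2·87 = 174 ⇒ p = 9.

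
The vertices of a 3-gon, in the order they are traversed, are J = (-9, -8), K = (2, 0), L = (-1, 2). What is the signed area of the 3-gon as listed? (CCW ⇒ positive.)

Apply the shoelace (surveyor's) formula: 2A = Σ (x_i·y_{i+1} − x_{i+1}·y_i), indices taken mod 3.
Cross-terms: 16, 4, 26  ⇒  Σ = 46
Signed area = Σ/2 = 23 (positive ⇒ counter-clockwise traversal).

23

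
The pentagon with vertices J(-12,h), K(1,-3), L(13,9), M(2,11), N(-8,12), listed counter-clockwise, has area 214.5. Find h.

4

Write out the shoelace sum; only the two edges meeting at J involve h:
2·Area = [((-8)·h − (-12)·12) + ((-12)·(-3) − 1·h)] + 285
       = -9·h + 465 = 429
⇒ h = 4.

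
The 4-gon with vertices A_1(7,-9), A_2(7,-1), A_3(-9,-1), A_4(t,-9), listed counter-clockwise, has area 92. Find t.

The doubled signed area Σ (x_i y_{i+1} − x_{i+1} y_i) is linear in t.
With t=0 it equals 184; the coefficient of t is -8 (from the two edges through A_4).
So -8·t + 184 = 2·92 = 184 ⇒ t = 0.

0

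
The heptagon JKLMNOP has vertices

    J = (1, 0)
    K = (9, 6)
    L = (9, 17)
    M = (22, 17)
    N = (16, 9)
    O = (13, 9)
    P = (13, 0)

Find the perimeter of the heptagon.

68

|JK| = √((8)² + (6)²) = √100 = 10
|KL| = √((0)² + (11)²) = √121 = 11
|LM| = √((13)² + (0)²) = √169 = 13
|MN| = √((-6)² + (-8)²) = √100 = 10
|NO| = √((-3)² + (0)²) = √9 = 3
|OP| = √((0)² + (-9)²) = √81 = 9
|PJ| = √((-12)² + (0)²) = √144 = 12
Perimeter = 10 + 11 + 13 + 10 + 3 + 9 + 12 = 68.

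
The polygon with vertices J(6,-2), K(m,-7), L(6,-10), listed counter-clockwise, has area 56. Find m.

Write out the shoelace sum; only the two edges meeting at K involve m:
2·Area = [(6·(-7) − m·(-2)) + (m·(-10) − 6·(-7))] + 48
       = -8·m + 48 = 112
⇒ m = -8.

-8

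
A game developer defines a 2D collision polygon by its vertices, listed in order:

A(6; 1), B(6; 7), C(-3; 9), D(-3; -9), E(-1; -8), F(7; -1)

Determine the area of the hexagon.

Apply Gauss's area formula: 2A = Σ (x_i·y_{i+1} − x_{i+1}·y_i), indices taken mod 6.
A→B: (6)(7) − (6)(1) = 36
B→C: (6)(9) − (-3)(7) = 75
C→D: (-3)(-9) − (-3)(9) = 54
D→E: (-3)(-8) − (-1)(-9) = 15
E→F: (-1)(-1) − (7)(-8) = 57
F→A: (7)(1) − (6)(-1) = 13
Σ = 250
Area = |Σ|/2 = 125.

125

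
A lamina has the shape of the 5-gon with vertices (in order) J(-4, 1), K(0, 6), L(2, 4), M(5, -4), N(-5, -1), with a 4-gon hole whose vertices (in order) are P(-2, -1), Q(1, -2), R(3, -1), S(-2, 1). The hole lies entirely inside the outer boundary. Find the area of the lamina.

41.5

Outer boundary:
Apply the shoelace (surveyor's) formula: 2A = Σ (x_i·y_{i+1} − x_{i+1}·y_i), indices taken mod 5.
Σ = (-24) + (-12) + (-28) + (-25) + (-9) = -98
Area = |Σ|/2 = 49.
Hole:
Σ = (5) + (5) + (1) + (4) = 15
Area = |Σ|/2 = 7.5.
Net area = 49 − 7.5 = 41.5.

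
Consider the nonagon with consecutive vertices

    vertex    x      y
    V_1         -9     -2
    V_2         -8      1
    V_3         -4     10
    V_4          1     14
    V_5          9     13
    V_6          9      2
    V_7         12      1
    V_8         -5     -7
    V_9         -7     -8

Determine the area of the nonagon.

270

Apply the shoelace (surveyor's) formula: 2A = Σ (x_i·y_{i+1} − x_{i+1}·y_i), indices taken mod 9.
V_1→V_2: (-9)(1) − (-8)(-2) = -25
V_2→V_3: (-8)(10) − (-4)(1) = -76
V_3→V_4: (-4)(14) − (1)(10) = -66
V_4→V_5: (1)(13) − (9)(14) = -113
V_5→V_6: (9)(2) − (9)(13) = -99
V_6→V_7: (9)(1) − (12)(2) = -15
V_7→V_8: (12)(-7) − (-5)(1) = -79
V_8→V_9: (-5)(-8) − (-7)(-7) = -9
V_9→V_1: (-7)(-2) − (-9)(-8) = -58
Σ = -540
Area = |Σ|/2 = 270.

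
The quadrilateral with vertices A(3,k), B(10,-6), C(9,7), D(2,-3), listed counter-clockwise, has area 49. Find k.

-3

The doubled signed area Σ (x_i y_{i+1} − x_{i+1} y_i) is linear in k.
With k=0 it equals 74; the coefficient of k is -8 (from the two edges through A).
So -8·k + 74 = 2·49 = 98 ⇒ k = -3.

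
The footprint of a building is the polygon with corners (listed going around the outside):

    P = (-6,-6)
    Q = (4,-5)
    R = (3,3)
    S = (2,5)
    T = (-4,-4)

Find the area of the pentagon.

51

Apply the shoelace formula: 2A = Σ (x_i·y_{i+1} − x_{i+1}·y_i), indices taken mod 5.
Σ = (54) + (27) + (9) + (12) + (0) = 102
Area = |Σ|/2 = 51.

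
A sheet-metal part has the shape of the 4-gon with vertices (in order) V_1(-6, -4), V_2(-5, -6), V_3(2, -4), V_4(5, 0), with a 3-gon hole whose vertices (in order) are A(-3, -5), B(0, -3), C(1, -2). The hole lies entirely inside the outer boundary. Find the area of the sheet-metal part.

23.5

Outer boundary:
Apply the shoelace formula: 2A = Σ (x_i·y_{i+1} − x_{i+1}·y_i), indices taken mod 4.
Σ = (16) + (32) + (20) + (-20) = 48
Area = |Σ|/2 = 24.
Hole:
Apply the shoelace formula: 2A = Σ (x_i·y_{i+1} − x_{i+1}·y_i), indices taken mod 3.
Σ = (9) + (3) + (-11) = 1
Area = |Σ|/2 = 0.5.
Net area = 24 − 0.5 = 23.5.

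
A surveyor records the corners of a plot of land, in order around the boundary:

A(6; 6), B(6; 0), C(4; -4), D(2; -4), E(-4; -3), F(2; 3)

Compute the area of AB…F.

Σ = (-36) + (-24) + (-8) + (-22) + (-6) + (-6) = -102
Area = |Σ|/2 = 51.

51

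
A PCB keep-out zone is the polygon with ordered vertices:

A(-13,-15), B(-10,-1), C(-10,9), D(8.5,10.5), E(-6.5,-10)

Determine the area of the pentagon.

233.875

Apply the shoelace formula: 2A = Σ (x_i·y_{i+1} − x_{i+1}·y_i), indices taken mod 5.
Σ = (-137) + (-100) + (-181.5) + (-16.75) + (-32.5) = -467.75
Area = |Σ|/2 = 233.875.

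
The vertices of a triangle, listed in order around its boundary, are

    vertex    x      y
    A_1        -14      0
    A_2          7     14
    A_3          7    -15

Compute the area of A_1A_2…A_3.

304.5

Apply Gauss's area formula: 2A = Σ (x_i·y_{i+1} − x_{i+1}·y_i), indices taken mod 3.
Σ = (-196) + (-203) + (-210) = -609
Area = |Σ|/2 = 304.5.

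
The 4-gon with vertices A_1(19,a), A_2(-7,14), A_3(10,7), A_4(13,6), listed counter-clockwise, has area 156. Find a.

19

Write out the shoelace sum; only the two edges meeting at A_1 involve a:
2·Area = [(13·a − 19·6) + (19·14 − (-7)·a)] + -220
       = 20·a + -68 = 312
⇒ a = 19.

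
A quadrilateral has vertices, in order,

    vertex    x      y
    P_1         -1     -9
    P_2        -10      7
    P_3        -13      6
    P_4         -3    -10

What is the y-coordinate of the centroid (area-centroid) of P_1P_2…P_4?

Apply the shoelace formula. First the cross-terms c_i = x_i·y_{i+1} − x_{i+1}·y_i:
  -97, 31, 148, 17  ⇒  2A = 99, A = 49.5.
Then Σ (y_i + y_{i+1})·c_i = -318, so ȳ = -318 / (6·49.5) = -106/99.

-106/99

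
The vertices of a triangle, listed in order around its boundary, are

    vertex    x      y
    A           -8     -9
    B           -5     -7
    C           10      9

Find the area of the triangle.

9

Apply the shoelace (surveyor's) formula: 2A = Σ (x_i·y_{i+1} − x_{i+1}·y_i), indices taken mod 3.
Cross-terms: 11, 25, -18  ⇒  Σ = 18
Area = |Σ|/2 = 9.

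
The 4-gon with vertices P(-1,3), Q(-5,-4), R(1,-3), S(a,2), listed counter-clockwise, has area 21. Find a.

0

Write out the shoelace sum; only the two edges meeting at S involve a:
2·Area = [(1·2 − a·(-3)) + (a·3 − (-1)·2)] + 38
       = 6·a + 42 = 42
⇒ a = 0.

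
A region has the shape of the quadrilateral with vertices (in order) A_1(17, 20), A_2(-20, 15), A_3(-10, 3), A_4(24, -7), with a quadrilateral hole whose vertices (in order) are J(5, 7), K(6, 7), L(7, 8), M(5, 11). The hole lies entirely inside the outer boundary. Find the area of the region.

Outer boundary:
Apply Gauss's area formula: 2A = Σ (x_i·y_{i+1} − x_{i+1}·y_i), indices taken mod 4.
Cross-terms: 655, 90, -2, 599  ⇒  Σ = 1342
Area = |Σ|/2 = 671.
Hole:
Cross-terms: -7, -1, 37, -20  ⇒  Σ = 9
Area = |Σ|/2 = 4.5.
Net area = 671 − 4.5 = 666.5.

666.5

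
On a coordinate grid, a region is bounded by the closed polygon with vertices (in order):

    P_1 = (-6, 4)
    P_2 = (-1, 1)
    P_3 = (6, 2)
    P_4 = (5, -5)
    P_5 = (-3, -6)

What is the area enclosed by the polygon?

Apply the surveyor's formula: 2A = Σ (x_i·y_{i+1} − x_{i+1}·y_i), indices taken mod 5.
P_1→P_2: (-6)(1) − (-1)(4) = -2
P_2→P_3: (-1)(2) − (6)(1) = -8
P_3→P_4: (6)(-5) − (5)(2) = -40
P_4→P_5: (5)(-6) − (-3)(-5) = -45
P_5→P_1: (-3)(4) − (-6)(-6) = -48
Σ = -143
Area = |Σ|/2 = 71.5.

71.5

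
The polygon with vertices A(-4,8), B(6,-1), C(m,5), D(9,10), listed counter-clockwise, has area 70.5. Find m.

8

The doubled signed area Σ (x_i y_{i+1} − x_{i+1} y_i) is linear in m.
With m=0 it equals 53; the coefficient of m is 11 (from the two edges through C).
So 11·m + 53 = 2·70.5 = 141 ⇒ m = 8.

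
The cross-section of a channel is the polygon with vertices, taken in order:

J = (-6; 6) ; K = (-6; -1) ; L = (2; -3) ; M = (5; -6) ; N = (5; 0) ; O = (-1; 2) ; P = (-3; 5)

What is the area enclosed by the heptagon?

59

Σ = (42) + (20) + (3) + (30) + (10) + (1) + (12) = 118
Area = |Σ|/2 = 59.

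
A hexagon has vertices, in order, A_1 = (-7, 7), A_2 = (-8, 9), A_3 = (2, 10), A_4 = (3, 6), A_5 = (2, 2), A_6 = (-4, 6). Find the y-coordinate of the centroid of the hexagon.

656/95

Apply the shoelace formula. First the cross-terms c_i = x_i·y_{i+1} − x_{i+1}·y_i:
  -7, -98, -18, -6, 20, 14  ⇒  2A = -95, A = -47.5.
Then Σ (y_i + y_{i+1})·c_i = -1968, so ȳ = -1968 / (6·(-47.5)) = 656/95.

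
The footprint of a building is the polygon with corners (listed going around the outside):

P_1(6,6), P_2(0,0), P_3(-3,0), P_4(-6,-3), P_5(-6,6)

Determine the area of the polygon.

Apply the shoelace formula: 2A = Σ (x_i·y_{i+1} − x_{i+1}·y_i), indices taken mod 5.
Cross-terms: 0, 0, 9, -54, -72  ⇒  Σ = -117
Area = |Σ|/2 = 58.5.

58.5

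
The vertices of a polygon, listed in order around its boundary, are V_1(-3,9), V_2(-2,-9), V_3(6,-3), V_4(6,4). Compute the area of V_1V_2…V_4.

Apply the shoelace (surveyor's) formula: 2A = Σ (x_i·y_{i+1} − x_{i+1}·y_i), indices taken mod 4.
Cross-terms: 45, 60, 42, 66  ⇒  Σ = 213
Area = |Σ|/2 = 106.5.

106.5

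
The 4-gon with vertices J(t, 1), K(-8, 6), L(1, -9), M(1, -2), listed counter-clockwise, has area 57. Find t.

4

The doubled signed area Σ (x_i y_{i+1} − x_{i+1} y_i) is linear in t.
With t=0 it equals 82; the coefficient of t is 8 (from the two edges through J).
So 8·t + 82 = 2·57 = 114 ⇒ t = 4.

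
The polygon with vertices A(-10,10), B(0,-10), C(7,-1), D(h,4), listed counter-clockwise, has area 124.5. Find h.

1

Write out the shoelace sum; only the two edges meeting at D involve h:
2·Area = [(7·4 − h·(-1)) + (h·10 − (-10)·4)] + 170
       = 11·h + 238 = 249
⇒ h = 1.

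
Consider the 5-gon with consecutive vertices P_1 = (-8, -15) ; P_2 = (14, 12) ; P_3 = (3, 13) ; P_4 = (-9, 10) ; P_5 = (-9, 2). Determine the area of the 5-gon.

Σ = (114) + (146) + (147) + (72) + (151) = 630
Area = |Σ|/2 = 315.

315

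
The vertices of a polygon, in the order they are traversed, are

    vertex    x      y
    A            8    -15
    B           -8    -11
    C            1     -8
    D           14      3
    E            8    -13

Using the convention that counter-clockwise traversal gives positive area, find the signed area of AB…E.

-120

Σ = (-208) + (75) + (115) + (-206) + (-16) = -240
Signed area = Σ/2 = -120 (negative ⇒ clockwise traversal).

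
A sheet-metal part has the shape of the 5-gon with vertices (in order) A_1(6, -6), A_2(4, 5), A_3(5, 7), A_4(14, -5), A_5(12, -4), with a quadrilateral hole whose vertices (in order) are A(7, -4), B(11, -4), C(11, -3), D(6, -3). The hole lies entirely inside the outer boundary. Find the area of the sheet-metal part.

50.5

Outer boundary:
Apply the shoelace formula: 2A = Σ (x_i·y_{i+1} − x_{i+1}·y_i), indices taken mod 5.
Σ = (54) + (3) + (-123) + (4) + (-48) = -110
Area = |Σ|/2 = 55.
Hole:
Apply the shoelace (surveyor's) formula: 2A = Σ (x_i·y_{i+1} − x_{i+1}·y_i), indices taken mod 4.
Σ = (16) + (11) + (-15) + (-3) = 9
Area = |Σ|/2 = 4.5.
Net area = 55 − 4.5 = 50.5.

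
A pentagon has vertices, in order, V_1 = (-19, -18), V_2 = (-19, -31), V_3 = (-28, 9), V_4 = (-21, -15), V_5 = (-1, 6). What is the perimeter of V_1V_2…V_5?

|V_1V_2| = √((0)² + (-13)²) = √169 = 13
|V_2V_3| = √((-9)² + (40)²) = √1681 = 41
|V_3V_4| = √((7)² + (-24)²) = √625 = 25
|V_4V_5| = √((20)² + (21)²) = √841 = 29
|V_5V_1| = √((-18)² + (-24)²) = √900 = 30
Perimeter = 13 + 41 + 25 + 29 + 30 = 138.

138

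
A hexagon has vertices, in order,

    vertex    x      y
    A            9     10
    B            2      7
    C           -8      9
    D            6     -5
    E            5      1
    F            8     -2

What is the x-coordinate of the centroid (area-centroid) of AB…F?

305/107

Apply the shoelace formula. First the cross-terms c_i = x_i·y_{i+1} − x_{i+1}·y_i:
  43, 74, -14, 31, -18, 98  ⇒  2A = 214, A = 107.
Then Σ (x_i + x_{i+1})·c_i = 1830, so x̄ = 1830 / (6·107) = 305/107.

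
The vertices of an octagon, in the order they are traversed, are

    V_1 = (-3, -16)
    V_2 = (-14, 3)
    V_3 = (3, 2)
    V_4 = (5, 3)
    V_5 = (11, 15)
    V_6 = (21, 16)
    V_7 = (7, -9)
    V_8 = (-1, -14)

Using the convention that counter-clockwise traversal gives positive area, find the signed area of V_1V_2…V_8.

Apply the shoelace formula: 2A = Σ (x_i·y_{i+1} − x_{i+1}·y_i), indices taken mod 8.
Σ = (-233) + (-37) + (-1) + (42) + (-139) + (-301) + (-107) + (-26) = -802
Signed area = Σ/2 = -401 (negative ⇒ clockwise traversal).

-401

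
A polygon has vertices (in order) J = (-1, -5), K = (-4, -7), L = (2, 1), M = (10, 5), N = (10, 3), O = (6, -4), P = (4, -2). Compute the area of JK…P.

Apply the surveyor's formula: 2A = Σ (x_i·y_{i+1} − x_{i+1}·y_i), indices taken mod 7.
Σ = (-13) + (10) + (0) + (-20) + (-58) + (4) + (-22) = -99
Area = |Σ|/2 = 49.5.

49.5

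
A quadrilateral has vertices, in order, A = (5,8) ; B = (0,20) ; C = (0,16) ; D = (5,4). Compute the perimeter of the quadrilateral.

|AB| = √((-5)² + (12)²) = √169 = 13
|BC| = √((0)² + (-4)²) = √16 = 4
|CD| = √((5)² + (-12)²) = √169 = 13
|DA| = √((0)² + (4)²) = √16 = 4
Perimeter = 13 + 4 + 13 + 4 = 34.

34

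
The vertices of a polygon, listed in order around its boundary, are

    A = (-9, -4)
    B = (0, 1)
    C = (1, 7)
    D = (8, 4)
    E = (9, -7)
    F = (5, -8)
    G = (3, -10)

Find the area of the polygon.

Σ = (-9) + (-1) + (-52) + (-92) + (-37) + (-26) + (-102) = -319
Area = |Σ|/2 = 159.5.

159.5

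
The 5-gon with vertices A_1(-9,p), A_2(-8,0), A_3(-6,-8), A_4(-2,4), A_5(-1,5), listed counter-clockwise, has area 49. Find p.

The doubled signed area Σ (x_i y_{i+1} − x_{i+1} y_i) is linear in p.
With p=0 it equals 63; the coefficient of p is 7 (from the two edges through A_1).
So 7·p + 63 = 2·49 = 98 ⇒ p = 5.

5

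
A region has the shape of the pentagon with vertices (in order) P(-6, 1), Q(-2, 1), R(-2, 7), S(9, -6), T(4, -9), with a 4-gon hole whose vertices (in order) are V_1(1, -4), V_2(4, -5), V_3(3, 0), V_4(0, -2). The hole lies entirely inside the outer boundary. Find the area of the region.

Outer boundary:
Apply the shoelace formula: 2A = Σ (x_i·y_{i+1} − x_{i+1}·y_i), indices taken mod 5.
P→Q: (-6)(1) − (-2)(1) = -4
Q→R: (-2)(7) − (-2)(1) = -12
R→S: (-2)(-6) − (9)(7) = -51
S→T: (9)(-9) − (4)(-6) = -57
T→P: (4)(1) − (-6)(-9) = -50
Σ = -174
Area = |Σ|/2 = 87.
Hole:
Apply the shoelace (surveyor's) formula: 2A = Σ (x_i·y_{i+1} − x_{i+1}·y_i), indices taken mod 4.
Σ = (11) + (15) + (-6) + (2) = 22
Area = |Σ|/2 = 11.
Net area = 87 − 11 = 76.

76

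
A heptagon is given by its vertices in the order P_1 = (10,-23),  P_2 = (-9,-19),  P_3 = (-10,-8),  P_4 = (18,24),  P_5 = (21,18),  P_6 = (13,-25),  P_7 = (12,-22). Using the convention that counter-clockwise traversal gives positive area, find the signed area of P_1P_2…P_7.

-796

Σ = (-397) + (-118) + (-96) + (-180) + (-759) + (14) + (-56) = -1592
Signed area = Σ/2 = -796 (negative ⇒ clockwise traversal).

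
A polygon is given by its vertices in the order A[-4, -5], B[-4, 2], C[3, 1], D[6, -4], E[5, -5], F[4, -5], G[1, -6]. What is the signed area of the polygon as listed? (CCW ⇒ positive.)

-59.5

Apply the surveyor's formula: 2A = Σ (x_i·y_{i+1} − x_{i+1}·y_i), indices taken mod 7.
A→B: (-4)(2) − (-4)(-5) = -28
B→C: (-4)(1) − (3)(2) = -10
C→D: (3)(-4) − (6)(1) = -18
D→E: (6)(-5) − (5)(-4) = -10
E→F: (5)(-5) − (4)(-5) = -5
F→G: (4)(-6) − (1)(-5) = -19
G→A: (1)(-5) − (-4)(-6) = -29
Σ = -119
Signed area = Σ/2 = -59.5 (negative ⇒ clockwise traversal).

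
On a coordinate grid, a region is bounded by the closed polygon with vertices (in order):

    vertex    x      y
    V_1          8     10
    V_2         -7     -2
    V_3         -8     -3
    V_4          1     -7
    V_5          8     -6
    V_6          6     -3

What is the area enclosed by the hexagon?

Apply Gauss's area formula: 2A = Σ (x_i·y_{i+1} − x_{i+1}·y_i), indices taken mod 6.
V_1→V_2: (8)(-2) − (-7)(10) = 54
V_2→V_3: (-7)(-3) − (-8)(-2) = 5
V_3→V_4: (-8)(-7) − (1)(-3) = 59
V_4→V_5: (1)(-6) − (8)(-7) = 50
V_5→V_6: (8)(-3) − (6)(-6) = 12
V_6→V_1: (6)(10) − (8)(-3) = 84
Σ = 264
Area = |Σ|/2 = 132.

132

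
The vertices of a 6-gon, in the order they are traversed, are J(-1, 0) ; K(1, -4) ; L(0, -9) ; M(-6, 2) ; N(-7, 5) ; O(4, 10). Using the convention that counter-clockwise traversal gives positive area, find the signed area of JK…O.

-77.5

Apply the surveyor's formula: 2A = Σ (x_i·y_{i+1} − x_{i+1}·y_i), indices taken mod 6.
J→K: (-1)(-4) − (1)(0) = 4
K→L: (1)(-9) − (0)(-4) = -9
L→M: (0)(2) − (-6)(-9) = -54
M→N: (-6)(5) − (-7)(2) = -16
N→O: (-7)(10) − (4)(5) = -90
O→J: (4)(0) − (-1)(10) = 10
Σ = -155
Signed area = Σ/2 = -77.5 (negative ⇒ clockwise traversal).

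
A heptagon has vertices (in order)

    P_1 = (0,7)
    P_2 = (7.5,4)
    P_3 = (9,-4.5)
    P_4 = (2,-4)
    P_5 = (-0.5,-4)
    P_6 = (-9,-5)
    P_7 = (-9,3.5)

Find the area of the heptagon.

166.125

Apply the shoelace (surveyor's) formula: 2A = Σ (x_i·y_{i+1} − x_{i+1}·y_i), indices taken mod 7.
Σ = (-52.5) + (-69.75) + (-27) + (-10) + (-33.5) + (-76.5) + (-63) = -332.25
Area = |Σ|/2 = 166.125.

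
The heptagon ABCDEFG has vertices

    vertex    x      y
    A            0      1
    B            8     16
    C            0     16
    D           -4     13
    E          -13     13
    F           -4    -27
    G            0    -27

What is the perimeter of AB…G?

112

|AB| = √((8)² + (15)²) = √289 = 17
|BC| = √((-8)² + (0)²) = √64 = 8
|CD| = √((-4)² + (-3)²) = √25 = 5
|DE| = √((-9)² + (0)²) = √81 = 9
|EF| = √((9)² + (-40)²) = √1681 = 41
|FG| = √((4)² + (0)²) = √16 = 4
|GA| = √((0)² + (28)²) = √784 = 28
Perimeter = 17 + 8 + 5 + 9 + 41 + 4 + 28 = 112.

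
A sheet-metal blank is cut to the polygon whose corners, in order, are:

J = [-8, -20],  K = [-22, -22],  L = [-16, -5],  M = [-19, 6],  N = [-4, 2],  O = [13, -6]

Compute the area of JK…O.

Apply the shoelace (surveyor's) formula: 2A = Σ (x_i·y_{i+1} − x_{i+1}·y_i), indices taken mod 6.
J→K: (-8)(-22) − (-22)(-20) = -264
K→L: (-22)(-5) − (-16)(-22) = -242
L→M: (-16)(6) − (-19)(-5) = -191
M→N: (-19)(2) − (-4)(6) = -14
N→O: (-4)(-6) − (13)(2) = -2
O→J: (13)(-20) − (-8)(-6) = -308
Σ = -1021
Area = |Σ|/2 = 510.5.

510.5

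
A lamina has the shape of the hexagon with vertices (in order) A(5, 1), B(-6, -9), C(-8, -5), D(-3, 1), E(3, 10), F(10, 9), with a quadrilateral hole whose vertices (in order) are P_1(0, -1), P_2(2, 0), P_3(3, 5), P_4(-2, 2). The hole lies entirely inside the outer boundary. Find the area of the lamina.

107.5

Outer boundary:
Σ = (-39) + (-42) + (-23) + (-33) + (-73) + (-35) = -245
Area = |Σ|/2 = 122.5.
Hole:
P_1→P_2: (0)(0) − (2)(-1) = 2
P_2→P_3: (2)(5) − (3)(0) = 10
P_3→P_4: (3)(2) − (-2)(5) = 16
P_4→P_1: (-2)(-1) − (0)(2) = 2
Σ = 30
Area = |Σ|/2 = 15.
Net area = 122.5 − 15 = 107.5.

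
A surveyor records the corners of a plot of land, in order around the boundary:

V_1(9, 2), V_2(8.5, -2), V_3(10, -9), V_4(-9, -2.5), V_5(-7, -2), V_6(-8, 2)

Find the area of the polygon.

130.5

Apply Gauss's area formula: 2A = Σ (x_i·y_{i+1} − x_{i+1}·y_i), indices taken mod 6.
Σ = (-35) + (-56.5) + (-106) + (0.5) + (-30) + (-34) = -261
Area = |Σ|/2 = 130.5.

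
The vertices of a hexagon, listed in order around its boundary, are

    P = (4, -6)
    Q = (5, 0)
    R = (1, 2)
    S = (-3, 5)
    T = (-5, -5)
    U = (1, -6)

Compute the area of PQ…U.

Apply the shoelace formula: 2A = Σ (x_i·y_{i+1} − x_{i+1}·y_i), indices taken mod 6.
P→Q: (4)(0) − (5)(-6) = 30
Q→R: (5)(2) − (1)(0) = 10
R→S: (1)(5) − (-3)(2) = 11
S→T: (-3)(-5) − (-5)(5) = 40
T→U: (-5)(-6) − (1)(-5) = 35
U→P: (1)(-6) − (4)(-6) = 18
Σ = 144
Area = |Σ|/2 = 72.

72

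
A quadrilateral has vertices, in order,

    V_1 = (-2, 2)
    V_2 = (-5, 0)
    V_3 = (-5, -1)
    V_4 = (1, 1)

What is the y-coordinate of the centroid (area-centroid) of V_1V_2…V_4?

Apply the shoelace formula. First the cross-terms c_i = x_i·y_{i+1} − x_{i+1}·y_i:
  10, 5, -4, 4  ⇒  2A = 15, A = 7.5.
Then Σ (y_i + y_{i+1})·c_i = 27, so ȳ = 27 / (6·7.5) = 0.6.

0.6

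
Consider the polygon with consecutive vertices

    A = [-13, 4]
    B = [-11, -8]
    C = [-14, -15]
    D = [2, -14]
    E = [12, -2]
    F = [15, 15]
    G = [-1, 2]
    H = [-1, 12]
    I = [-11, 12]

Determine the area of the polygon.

Apply the shoelace (surveyor's) formula: 2A = Σ (x_i·y_{i+1} − x_{i+1}·y_i), indices taken mod 9.
Σ = (148) + (53) + (226) + (164) + (210) + (45) + (-10) + (120) + (112) = 1068
Area = |Σ|/2 = 534.

534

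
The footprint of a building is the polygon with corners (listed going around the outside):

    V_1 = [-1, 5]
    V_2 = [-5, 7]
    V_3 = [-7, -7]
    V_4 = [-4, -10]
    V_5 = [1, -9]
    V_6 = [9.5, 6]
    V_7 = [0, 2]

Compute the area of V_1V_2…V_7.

Σ = (18) + (84) + (42) + (46) + (91.5) + (19) + (2) = 302.5
Area = |Σ|/2 = 151.25.

151.25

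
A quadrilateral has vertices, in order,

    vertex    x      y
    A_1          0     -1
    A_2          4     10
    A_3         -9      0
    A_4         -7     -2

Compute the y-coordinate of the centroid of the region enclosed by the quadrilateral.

293/119

Apply the shoelace (surveyor's) formula. First the cross-terms c_i = x_i·y_{i+1} − x_{i+1}·y_i:
  4, 90, 18, 7  ⇒  2A = 119, A = 59.5.
Then Σ (y_i + y_{i+1})·c_i = 879, so ȳ = 879 / (6·59.5) = 293/119.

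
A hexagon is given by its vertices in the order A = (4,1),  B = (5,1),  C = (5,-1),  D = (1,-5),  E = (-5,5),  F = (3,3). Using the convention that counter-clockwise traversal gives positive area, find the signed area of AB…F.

Σ = (-1) + (-10) + (-24) + (-20) + (-30) + (-9) = -94
Signed area = Σ/2 = -47 (negative ⇒ clockwise traversal).

-47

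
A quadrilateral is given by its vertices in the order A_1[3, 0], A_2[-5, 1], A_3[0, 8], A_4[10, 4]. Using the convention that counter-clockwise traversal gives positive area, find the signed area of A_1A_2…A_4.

A_1→A_2: (3)(1) − (-5)(0) = 3
A_2→A_3: (-5)(8) − (0)(1) = -40
A_3→A_4: (0)(4) − (10)(8) = -80
A_4→A_1: (10)(0) − (3)(4) = -12
Σ = -129
Signed area = Σ/2 = -64.5 (negative ⇒ clockwise traversal).

-64.5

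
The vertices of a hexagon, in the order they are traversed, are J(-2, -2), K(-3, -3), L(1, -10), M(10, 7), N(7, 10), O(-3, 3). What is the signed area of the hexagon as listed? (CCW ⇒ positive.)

127

Apply the surveyor's formula: 2A = Σ (x_i·y_{i+1} − x_{i+1}·y_i), indices taken mod 6.
Σ = (0) + (33) + (107) + (51) + (51) + (12) = 254
Signed area = Σ/2 = 127 (positive ⇒ counter-clockwise traversal).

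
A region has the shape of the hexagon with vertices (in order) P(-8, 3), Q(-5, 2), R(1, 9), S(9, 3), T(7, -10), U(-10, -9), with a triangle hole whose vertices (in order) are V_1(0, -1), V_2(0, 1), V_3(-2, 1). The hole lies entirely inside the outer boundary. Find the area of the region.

Outer boundary:
Apply the shoelace (surveyor's) formula: 2A = Σ (x_i·y_{i+1} − x_{i+1}·y_i), indices taken mod 6.
Σ = (-1) + (-47) + (-78) + (-111) + (-163) + (-102) = -502
Area = |Σ|/2 = 251.
Hole:
V_1→V_2: (0)(1) − (0)(-1) = 0
V_2→V_3: (0)(1) − (-2)(1) = 2
V_3→V_1: (-2)(-1) − (0)(1) = 2
Σ = 4
Area = |Σ|/2 = 2.
Net area = 251 − 2 = 249.

249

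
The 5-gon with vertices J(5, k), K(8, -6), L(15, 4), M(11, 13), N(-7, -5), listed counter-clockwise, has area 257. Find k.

-14

The doubled signed area Σ (x_i y_{i+1} − x_{i+1} y_i) is linear in k.
With k=0 it equals 304; the coefficient of k is -15 (from the two edges through J).
So -15·k + 304 = 2·257 = 514 ⇒ k = -14.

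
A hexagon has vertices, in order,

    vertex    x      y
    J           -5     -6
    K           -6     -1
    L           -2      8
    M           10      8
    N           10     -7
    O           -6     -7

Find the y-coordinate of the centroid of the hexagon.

Apply Gauss's area formula. First the cross-terms c_i = x_i·y_{i+1} − x_{i+1}·y_i:
  -31, -50, -96, -150, -112, 1  ⇒  2A = -438, A = -219.
Then Σ (y_i + y_{i+1})·c_i = -264, so ȳ = -264 / (6·(-219)) = 44/219.

44/219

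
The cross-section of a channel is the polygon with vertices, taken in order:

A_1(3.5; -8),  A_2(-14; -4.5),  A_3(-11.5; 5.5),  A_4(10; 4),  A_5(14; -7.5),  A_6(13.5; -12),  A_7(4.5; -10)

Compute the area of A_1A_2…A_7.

318.625

A_1→A_2: (3.5)(-4.5) − (-14)(-8) = -127.75
A_2→A_3: (-14)(5.5) − (-11.5)(-4.5) = -128.75
A_3→A_4: (-11.5)(4) − (10)(5.5) = -101
A_4→A_5: (10)(-7.5) − (14)(4) = -131
A_5→A_6: (14)(-12) − (13.5)(-7.5) = -66.75
A_6→A_7: (13.5)(-10) − (4.5)(-12) = -81
A_7→A_1: (4.5)(-8) − (3.5)(-10) = -1
Σ = -637.25
Area = |Σ|/2 = 318.625.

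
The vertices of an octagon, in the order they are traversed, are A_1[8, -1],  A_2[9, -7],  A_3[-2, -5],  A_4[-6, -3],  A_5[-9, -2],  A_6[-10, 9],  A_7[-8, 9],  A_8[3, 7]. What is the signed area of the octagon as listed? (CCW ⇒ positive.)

-203

Apply the shoelace (surveyor's) formula: 2A = Σ (x_i·y_{i+1} − x_{i+1}·y_i), indices taken mod 8.
Σ = (-47) + (-59) + (-24) + (-15) + (-101) + (-18) + (-83) + (-59) = -406
Signed area = Σ/2 = -203 (negative ⇒ clockwise traversal).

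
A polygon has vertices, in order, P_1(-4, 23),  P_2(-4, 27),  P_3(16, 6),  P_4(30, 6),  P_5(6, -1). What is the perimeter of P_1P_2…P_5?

98

|P_1P_2| = √((0)² + (4)²) = √16 = 4
|P_2P_3| = √((20)² + (-21)²) = √841 = 29
|P_3P_4| = √((14)² + (0)²) = √196 = 14
|P_4P_5| = √((-24)² + (-7)²) = √625 = 25
|P_5P_1| = √((-10)² + (24)²) = √676 = 26
Perimeter = 4 + 29 + 14 + 25 + 26 = 98.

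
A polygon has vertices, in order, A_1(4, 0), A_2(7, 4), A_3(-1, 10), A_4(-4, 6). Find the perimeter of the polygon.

30

|A_1A_2| = √((3)² + (4)²) = √25 = 5
|A_2A_3| = √((-8)² + (6)²) = √100 = 10
|A_3A_4| = √((-3)² + (-4)²) = √25 = 5
|A_4A_1| = √((8)² + (-6)²) = √100 = 10
Perimeter = 5 + 10 + 5 + 10 = 30.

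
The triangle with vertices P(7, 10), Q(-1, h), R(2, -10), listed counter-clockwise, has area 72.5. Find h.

7

Write out the shoelace sum; only the two edges meeting at Q involve h:
2·Area = [(7·h − (-1)·10) + ((-1)·(-10) − 2·h)] + 90
       = 5·h + 110 = 145
⇒ h = 7.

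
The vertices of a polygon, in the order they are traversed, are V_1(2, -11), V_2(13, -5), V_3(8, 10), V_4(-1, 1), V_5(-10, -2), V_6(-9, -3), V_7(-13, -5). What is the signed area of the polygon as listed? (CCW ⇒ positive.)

Apply Gauss's area formula: 2A = Σ (x_i·y_{i+1} − x_{i+1}·y_i), indices taken mod 7.
V_1→V_2: (2)(-5) − (13)(-11) = 133
V_2→V_3: (13)(10) − (8)(-5) = 170
V_3→V_4: (8)(1) − (-1)(10) = 18
V_4→V_5: (-1)(-2) − (-10)(1) = 12
V_5→V_6: (-10)(-3) − (-9)(-2) = 12
V_6→V_7: (-9)(-5) − (-13)(-3) = 6
V_7→V_1: (-13)(-11) − (2)(-5) = 153
Σ = 504
Signed area = Σ/2 = 252 (positive ⇒ counter-clockwise traversal).

252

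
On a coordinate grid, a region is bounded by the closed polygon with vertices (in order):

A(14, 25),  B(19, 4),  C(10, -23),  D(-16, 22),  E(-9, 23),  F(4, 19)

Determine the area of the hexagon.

Apply the surveyor's formula: 2A = Σ (x_i·y_{i+1} − x_{i+1}·y_i), indices taken mod 6.
Σ = (-419) + (-477) + (-148) + (-170) + (-263) + (-166) = -1643
Area = |Σ|/2 = 821.5.

821.5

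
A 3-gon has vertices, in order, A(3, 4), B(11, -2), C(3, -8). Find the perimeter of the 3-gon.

32

|AB| = √((8)² + (-6)²) = √100 = 10
|BC| = √((-8)² + (-6)²) = √100 = 10
|CA| = √((0)² + (12)²) = √144 = 12
Perimeter = 10 + 10 + 12 = 32.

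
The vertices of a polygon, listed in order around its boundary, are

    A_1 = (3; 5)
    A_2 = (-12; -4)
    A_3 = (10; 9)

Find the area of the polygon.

A_1→A_2: (3)(-4) − (-12)(5) = 48
A_2→A_3: (-12)(9) − (10)(-4) = -68
A_3→A_1: (10)(5) − (3)(9) = 23
Σ = 3
Area = |Σ|/2 = 1.5.

1.5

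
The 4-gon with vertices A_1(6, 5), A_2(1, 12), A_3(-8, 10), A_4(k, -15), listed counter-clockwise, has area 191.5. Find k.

Write out the shoelace sum; only the two edges meeting at A_4 involve k:
2·Area = [((-8)·(-15) − k·10) + (k·5 − 6·(-15))] + 173
       = -5·k + 383 = 383
⇒ k = 0.

0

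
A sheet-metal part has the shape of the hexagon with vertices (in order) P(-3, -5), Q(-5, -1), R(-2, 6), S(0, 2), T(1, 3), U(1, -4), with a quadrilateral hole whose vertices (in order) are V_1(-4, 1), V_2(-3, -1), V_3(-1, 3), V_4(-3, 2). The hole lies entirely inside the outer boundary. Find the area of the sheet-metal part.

Outer boundary:
Σ = (-22) + (-32) + (-4) + (-2) + (-7) + (-17) = -84
Area = |Σ|/2 = 42.
Hole:
Apply the surveyor's formula: 2A = Σ (x_i·y_{i+1} − x_{i+1}·y_i), indices taken mod 4.
Cross-terms: 7, -10, 7, 5  ⇒  Σ = 9
Area = |Σ|/2 = 4.5.
Net area = 42 − 4.5 = 37.5.

37.5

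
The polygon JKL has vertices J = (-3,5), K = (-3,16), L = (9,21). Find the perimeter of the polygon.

|JK| = √((0)² + (11)²) = √121 = 11
|KL| = √((12)² + (5)²) = √169 = 13
|LJ| = √((-12)² + (-16)²) = √400 = 20
Perimeter = 11 + 13 + 20 = 44.

44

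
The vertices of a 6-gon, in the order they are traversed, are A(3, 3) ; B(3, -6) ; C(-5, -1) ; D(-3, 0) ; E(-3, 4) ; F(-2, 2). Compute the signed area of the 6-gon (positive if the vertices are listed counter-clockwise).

Apply the shoelace (surveyor's) formula: 2A = Σ (x_i·y_{i+1} − x_{i+1}·y_i), indices taken mod 6.
Σ = (-27) + (-33) + (-3) + (-12) + (2) + (-12) = -85
Signed area = Σ/2 = -42.5 (negative ⇒ clockwise traversal).

-42.5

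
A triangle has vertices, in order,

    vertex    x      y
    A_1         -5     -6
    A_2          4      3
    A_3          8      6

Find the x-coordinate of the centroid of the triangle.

Apply the shoelace (surveyor's) formula. First the cross-terms c_i = x_i·y_{i+1} − x_{i+1}·y_i:
  9, 0, -18  ⇒  2A = -9, A = -4.5.
Then Σ (x_i + x_{i+1})·c_i = -63, so x̄ = -63 / (6·(-4.5)) = 7/3.

7/3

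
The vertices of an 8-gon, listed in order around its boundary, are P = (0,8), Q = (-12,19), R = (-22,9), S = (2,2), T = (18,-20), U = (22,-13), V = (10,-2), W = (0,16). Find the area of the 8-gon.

Cross-terms: 96, 310, -62, -76, 206, 86, 160, 0  ⇒  Σ = 720
Area = |Σ|/2 = 360.

360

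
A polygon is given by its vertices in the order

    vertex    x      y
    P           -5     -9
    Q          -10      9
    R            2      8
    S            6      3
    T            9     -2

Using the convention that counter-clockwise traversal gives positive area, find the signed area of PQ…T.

Apply the surveyor's formula: 2A = Σ (x_i·y_{i+1} − x_{i+1}·y_i), indices taken mod 5.
Σ = (-135) + (-98) + (-42) + (-39) + (-91) = -405
Signed area = Σ/2 = -202.5 (negative ⇒ clockwise traversal).

-202.5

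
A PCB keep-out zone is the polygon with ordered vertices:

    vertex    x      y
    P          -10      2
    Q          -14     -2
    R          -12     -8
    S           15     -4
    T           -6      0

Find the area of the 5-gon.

Apply the surveyor's formula: 2A = Σ (x_i·y_{i+1} − x_{i+1}·y_i), indices taken mod 5.
Σ = (48) + (88) + (168) + (-24) + (-12) = 268
Area = |Σ|/2 = 134.

134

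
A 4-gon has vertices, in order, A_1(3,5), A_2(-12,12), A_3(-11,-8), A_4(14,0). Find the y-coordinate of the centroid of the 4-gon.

Apply the shoelace (surveyor's) formula. First the cross-terms c_i = x_i·y_{i+1} − x_{i+1}·y_i:
  96, 228, 112, 70  ⇒  2A = 506, A = 253.
Then Σ (y_i + y_{i+1})·c_i = 1998, so ȳ = 1998 / (6·253) = 333/253.

333/253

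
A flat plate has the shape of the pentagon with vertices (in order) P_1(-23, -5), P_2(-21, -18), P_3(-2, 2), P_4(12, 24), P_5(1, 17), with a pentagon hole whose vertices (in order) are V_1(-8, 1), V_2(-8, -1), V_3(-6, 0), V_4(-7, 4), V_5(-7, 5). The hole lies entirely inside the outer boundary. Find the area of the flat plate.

Outer boundary:
Apply the shoelace (surveyor's) formula: 2A = Σ (x_i·y_{i+1} − x_{i+1}·y_i), indices taken mod 5.
Σ = (309) + (-78) + (-72) + (180) + (386) = 725
Area = |Σ|/2 = 362.5.
Hole:
Apply Gauss's area formula: 2A = Σ (x_i·y_{i+1} − x_{i+1}·y_i), indices taken mod 5.
V_1→V_2: (-8)(-1) − (-8)(1) = 16
V_2→V_3: (-8)(0) − (-6)(-1) = -6
V_3→V_4: (-6)(4) − (-7)(0) = -24
V_4→V_5: (-7)(5) − (-7)(4) = -7
V_5→V_1: (-7)(1) − (-8)(5) = 33
Σ = 12
Area = |Σ|/2 = 6.
Net area = 362.5 − 6 = 356.5.

356.5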